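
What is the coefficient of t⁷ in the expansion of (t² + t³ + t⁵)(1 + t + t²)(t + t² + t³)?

5

(t² + t³ + t⁵) has coefficients 0,0,1,1,0,1 for degrees 0…5.
(1 + t + t²) has coefficients 1,1,1,0,0,0,0,0 for degrees 0…7.
Finally multiplying by (t + t² + t³), the product of all factors after the first has coefficients 0,1,2,3,2,1,0,0 for degrees 0…7.
[t⁷] = 1·1 + 1·2 + 1·2 = 5.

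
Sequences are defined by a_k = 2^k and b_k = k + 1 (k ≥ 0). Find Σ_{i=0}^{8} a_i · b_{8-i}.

This is [x^8] in the product of the two ordinary generating functions.
Σ = 1·9 + 2·8 + 4·7 + 8·6 + 16·5 + 32·4 + 64·3 + 128·2 + 256·1 = 1013.

1013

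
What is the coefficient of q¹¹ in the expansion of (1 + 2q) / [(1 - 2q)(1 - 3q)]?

877543

Partial fractions give a closed form: a_n = (-4)·2^n + (5)·3^n.
At n = 11: a_11 = 877543.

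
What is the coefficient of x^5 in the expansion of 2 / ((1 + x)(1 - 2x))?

42

Partial fractions give a closed form: a_n = (2/3)·(-1)^n + (4/3)·2^n.
At n = 5: a_5 = 42.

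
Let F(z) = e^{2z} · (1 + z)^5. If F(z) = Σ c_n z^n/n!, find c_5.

5752

The EGF product rule gives c_5 = Σ_{k_1+k_2=5} C(5; k_1,k_2) · ∏ g_i(k_i), where e^{2z} gives (2)^k; (1+z)^5 gives the falling factorial (5)_k.
g_1(k) for k = 0…5: 1, 2, 4, 8, 16, 32.
g_2(k) for k = 0…5: 1, 5, 20, 60, 120, 120.
c_5 = Σ_k C(5,k)·g_1(k)·g_2(5−k) = 1·1·120 + 5·2·120 + 10·4·60 + 10·8·20 + 5·16·5 + 1·32·1 = 120 + 1200 + 2400 + 1600 + 400 + 32 = 5752.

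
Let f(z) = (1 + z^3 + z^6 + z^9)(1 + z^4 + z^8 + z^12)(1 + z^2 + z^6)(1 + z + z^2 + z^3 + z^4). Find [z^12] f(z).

(1 + z^3 + z^6 + z^9) has coefficients 1,0,0,1,0,0,1,0,0,1 for degrees 0…9.
(1 + z^4 + z^8 + z^12) has coefficients 1,0,0,0,1,0,0,0,1,0,0,0,1 for degrees 0…12.
Multiplying by (1 + z^2 + z^6) gives running coefficients 1,0,1,0,1,0,2,0,1,0,2,0,1 for degrees 0…12.
Finally multiplying by (1 + z + z^2 + z^3 + z^4), the product of all factors after the first has coefficients 1,1,2,2,3,2,4,3,4,3,5,3,4 for degrees 0…12.
[z^12] = 1·4 + 1·3 + 1·4 + 1·2 = 13.

13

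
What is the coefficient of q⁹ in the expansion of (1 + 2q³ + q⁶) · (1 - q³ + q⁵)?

(1 + 2q³ + q⁶) has coefficients 1,0,0,2,0,0,1 for degrees 0…6.
(1 - q³ + q⁵) has coefficients 1,0,0,-1,0,1,0,0,0,0 for degrees 0…9.
[q⁹] = 1·0 + 2·0 + 1·(-1) = -1.

-1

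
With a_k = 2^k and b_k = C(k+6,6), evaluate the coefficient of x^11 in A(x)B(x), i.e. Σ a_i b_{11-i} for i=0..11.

230964

Write out a_i and b_{11-i} for i = 0,…,11 and sum the products.
Σ = 1·12376 + 2·8008 + 4·5005 + 8·3003 + 16·1716 + 32·924 + 64·462 + 128·210 + 256·84 + 512·28 + 1024·7 + 2048·1 = 230964.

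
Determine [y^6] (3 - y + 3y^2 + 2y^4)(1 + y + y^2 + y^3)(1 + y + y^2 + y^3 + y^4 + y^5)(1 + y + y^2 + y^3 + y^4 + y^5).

96

(3 - y + 3y^2 + 2y^4) has coefficients 3,-1,3,0,2 for degrees 0…4.
(1 + y + y^2 + y^3) has coefficients 1,1,1,1,0,0,0 for degrees 0…6.
Multiplying by (1 + y + y^2 + y^3 + y^4 + y^5) gives running coefficients 1,2,3,4,4,4,3 for degrees 0…6.
Finally multiplying by (1 + y + y^2 + y^3 + y^4 + y^5), the product of all factors after the first has coefficients 1,3,6,10,14,18,20 for degrees 0…6.
[y^6] = 3·20 − 1·18 + 3·14 + 2·6 = 96.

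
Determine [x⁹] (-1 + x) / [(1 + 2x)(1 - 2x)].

256

Partial fractions give a closed form: a_n = (-3/4)·(-2)^n + (-1/4)·2^n.
At n = 9: a_9 = 256.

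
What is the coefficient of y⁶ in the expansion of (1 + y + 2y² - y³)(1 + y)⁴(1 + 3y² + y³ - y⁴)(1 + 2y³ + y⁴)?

(1 + y + 2y² - y³) has coefficients 1,1,2,-1 for degrees 0…3.
(1 + y)⁴ has coefficients 1,4,6,4,1,0,0 for degrees 0…6.
Multiplying by (1 + 3y² + y³ - y⁴) gives running coefficients 1,4,9,17,22,14,1 for degrees 0…6.
Finally multiplying by (1 + 2y³ + y⁴), the product of all factors after the first has coefficients 1,4,9,19,31,36,44 for degrees 0…6.
[y⁶] = 1·44 + 1·36 + 2·31 − 1·19 = 123.

123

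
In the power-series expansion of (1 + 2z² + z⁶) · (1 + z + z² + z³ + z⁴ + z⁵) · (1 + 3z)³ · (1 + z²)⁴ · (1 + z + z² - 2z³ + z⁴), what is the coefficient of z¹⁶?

2544

(1 + 2z² + z⁶) has coefficients 1,0,2,0,0,0,1 for degrees 0…6.
(1 + z + z² + z³ + z⁴ + z⁵) has coefficients 1,1,1,1,1,1,0,0,0,0,0,0,0,0,0,0,0 for degrees 0…16.
Multiplying by (1 + 3z)³ gives running coefficients 1,10,37,64,64,64,63,54,27,0,0,0,0,0,0,0,0 for degrees 0…16.
Multiplying by (1 + z²)⁴ gives running coefficients 1,10,41,104,218,380,545,734,812,866,779,644,478,280,171,54,27 for degrees 0…16.
Finally multiplying by (1 + z + z² - 2z³ + z⁴), the product of all factors after the first has coefficients 1,11,52,153,344,630,976,1327,1549,1702,1534,1399,981,710,420,193,170 for degrees 0…16.
[z¹⁶] = 1·170 + 2·420 + 1·1534 = 2544.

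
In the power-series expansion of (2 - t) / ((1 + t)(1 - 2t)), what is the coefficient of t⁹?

511

Partial fractions give a closed form: a_n = (1)·(-1)^n + (1)·2^n.
At n = 9: a_9 = 511.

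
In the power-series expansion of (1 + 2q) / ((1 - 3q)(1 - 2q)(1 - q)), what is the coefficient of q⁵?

1568

Partial fractions give a closed form: a_n = (15/2)·3^n + (-8)·2^n + (3/2)·1^n.
At n = 5: a_5 = 1568.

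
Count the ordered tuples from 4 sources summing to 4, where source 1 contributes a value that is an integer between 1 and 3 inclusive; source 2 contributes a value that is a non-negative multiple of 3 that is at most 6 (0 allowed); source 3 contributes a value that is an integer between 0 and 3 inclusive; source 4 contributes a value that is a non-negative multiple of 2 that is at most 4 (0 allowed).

The generating function for the choices is (q + q^2 + q^3)·(1 + q^3 + q^6)·(1 + q + q^2 + q^3)·(1 + q^2 + q^4); the count is [q^4].
(q + q^2 + q^3) has coefficients 0,1,1,1 for degrees 0…3.
(1 + q^3 + q^6) has coefficients 1,0,0,1,0 for degrees 0…4.
Multiplying by (1 + q + q^2 + q^3) gives running coefficients 1,1,1,2,1 for degrees 0…4.
Finally multiplying by (1 + q^2 + q^4), the product of all factors after the first has coefficients 1,1,2,3,3 for degrees 0…4.
[q^4] = 1·3 + 1·2 + 1·1 = 6.

6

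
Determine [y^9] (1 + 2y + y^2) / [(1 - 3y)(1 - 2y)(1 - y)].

Partial fractions give a closed form: a_n = (8)·3^n + (-9)·2^n + (2)·1^n.
At n = 9: a_9 = 152858.

152858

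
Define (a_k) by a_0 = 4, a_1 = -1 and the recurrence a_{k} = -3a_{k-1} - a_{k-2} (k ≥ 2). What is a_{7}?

199

The ordinary generating function has denominator 1 + 3t + t^2.
Iterating the recurrence: a_0,…,a_{7} = 4, -1, -1, 4, -11, 29, -76, 199.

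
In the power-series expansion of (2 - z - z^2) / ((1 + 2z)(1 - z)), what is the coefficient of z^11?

-3072

The denominator gives the recurrence a_n = −a_(n−1) + 2a_(n−2) for n ≥ 3; the numerator fixes a_0 = 2, a_1 = -3, a_2 = 6.
Iterating: 2, -3, 6, -12, 24, -48, 96, -192, 384, -768, 1536, -3072, so a_11 = -3072.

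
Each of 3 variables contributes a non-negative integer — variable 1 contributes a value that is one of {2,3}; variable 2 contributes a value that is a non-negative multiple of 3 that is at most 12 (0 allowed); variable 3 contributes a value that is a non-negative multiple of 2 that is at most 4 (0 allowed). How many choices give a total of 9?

2

The generating function for the choices is (q² + q³)·(1 + q³ + q⁶ + q⁹ + q¹²)·(1 + q² + q⁴); the count is [q⁹].
(q² + q³) has coefficients 0,0,1,1 for degrees 0…3.
(1 + q³ + q⁶ + q⁹ + q¹²) has coefficients 1,0,0,1,0,0,1,0,0,1 for degrees 0…9.
Finally multiplying by (1 + q² + q⁴), the product of all factors after the first has coefficients 1,0,1,1,1,1,1,1,1,1 for degrees 0…9.
[q⁹] = 1·1 + 1·1 = 2.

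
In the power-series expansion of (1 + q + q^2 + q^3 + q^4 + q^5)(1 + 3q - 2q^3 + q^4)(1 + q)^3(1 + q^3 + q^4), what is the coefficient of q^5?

(1 + q + q^2 + q^3 + q^4 + q^5) has coefficients 1,1,1,1,1,1 for degrees 0…5.
(1 + 3q - 2q^3 + q^4) has coefficients 1,3,0,-2,1,0 for degrees 0…5.
Multiplying by (1 + q)^3 gives running coefficients 1,6,12,8,-2,-3 for degrees 0…5.
Finally multiplying by (1 + q^3 + q^4), the product of all factors after the first has coefficients 1,6,12,9,5,15 for degrees 0…5.
[q^5] = 1·15 + 1·5 + 1·9 + 1·12 + 1·6 + 1·1 = 48.

48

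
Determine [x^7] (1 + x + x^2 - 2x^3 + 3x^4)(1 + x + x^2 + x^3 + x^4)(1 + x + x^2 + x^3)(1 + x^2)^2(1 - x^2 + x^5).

19

(1 + x + x^2 - 2x^3 + 3x^4) has coefficients 1,1,1,-2,3 for degrees 0…4.
(1 + x + x^2 + x^3 + x^4) has coefficients 1,1,1,1,1,0,0,0 for degrees 0…7.
Multiplying by (1 + x + x^2 + x^3) gives running coefficients 1,2,3,4,4,3,2,1 for degrees 0…7.
Multiplying by (1 + x^2)^2 gives running coefficients 1,2,5,8,11,13,13,11 for degrees 0…7.
Finally multiplying by (1 - x^2 + x^5), the product of all factors after the first has coefficients 1,2,4,6,6,6,4,3 for degrees 0…7.
[x^7] = 1·3 + 1·4 + 1·6 − 2·6 + 3·6 = 19.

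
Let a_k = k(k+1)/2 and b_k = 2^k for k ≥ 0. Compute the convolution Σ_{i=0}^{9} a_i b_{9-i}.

The convolution is the x^9 coefficient of A(x)B(x).
Σ = 0·512 + 1·256 + 3·128 + 6·64 + 10·32 + 15·16 + 21·8 + 28·4 + 36·2 + 45·1 = 1981.

1981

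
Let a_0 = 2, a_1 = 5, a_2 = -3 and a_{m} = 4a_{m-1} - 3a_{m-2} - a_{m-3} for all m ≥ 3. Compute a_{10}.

-69663

The ordinary generating function has denominator 1 - 4q + 3q^2 + q^3.
Iterating the recurrence: a_0,…,a_{10} = 2, 5, -3, -29, -112, -358, -1067, -3082, -8769, -24763, -69663.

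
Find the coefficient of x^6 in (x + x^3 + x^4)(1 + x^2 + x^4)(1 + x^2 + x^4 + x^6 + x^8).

2

(x + x^3 + x^4) has coefficients 0,1,0,1,1 for degrees 0…4.
(1 + x^2 + x^4) has coefficients 1,0,1,0,1,0,0 for degrees 0…6.
Finally multiplying by (1 + x^2 + x^4 + x^6 + x^8), the product of all factors after the first has coefficients 1,0,2,0,3,0,3 for degrees 0…6.
[x^6] = 1·0 + 1·0 + 1·2 = 2.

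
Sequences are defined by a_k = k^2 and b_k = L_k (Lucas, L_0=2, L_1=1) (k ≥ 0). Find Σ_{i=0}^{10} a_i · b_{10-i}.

The convolution is the x^10 coefficient of A(x)B(x).
Σ = 0·123 + 1·76 + 4·47 + 9·29 + 16·18 + 25·11 + 36·7 + 49·4 + 64·3 + 81·1 + 100·2 = 2009.

2009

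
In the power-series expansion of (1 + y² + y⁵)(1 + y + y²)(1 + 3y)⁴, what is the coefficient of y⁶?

337

(1 + y² + y⁵) has coefficients 1,0,1,0,0,1 for degrees 0…5.
(1 + y + y²) has coefficients 1,1,1,0,0,0,0 for degrees 0…6.
Finally multiplying by (1 + 3y)⁴, the product of all factors after the first has coefficients 1,13,67,174,243,189,81 for degrees 0…6.
[y⁶] = 1·81 + 1·243 + 1·13 = 337.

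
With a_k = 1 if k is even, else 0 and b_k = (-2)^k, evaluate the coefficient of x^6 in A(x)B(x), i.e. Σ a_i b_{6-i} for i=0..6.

85

This is [x^6] in the product of the two ordinary generating functions.
Σ = 1·64 + 0·(-32) + 1·16 + 0·(-8) + 1·4 + 0·(-2) + 1·1 = 85.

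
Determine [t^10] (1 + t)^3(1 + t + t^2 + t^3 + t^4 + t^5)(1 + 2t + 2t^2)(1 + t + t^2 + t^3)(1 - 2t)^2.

(1 + t)^3 has coefficients 1,3,3,1 for degrees 0…3.
(1 + t + t^2 + t^3 + t^4 + t^5) has coefficients 1,1,1,1,1,1,0,0,0,0,0 for degrees 0…10.
Multiplying by (1 + 2t + 2t^2) gives running coefficients 1,3,5,5,5,5,4,2,0,0,0 for degrees 0…10.
Multiplying by (1 + t + t^2 + t^3) gives running coefficients 1,4,9,14,18,20,19,16,11,6,2 for degrees 0…10.
Finally multiplying by (1 - 2t)^2, the product of all factors after the first has coefficients 1,0,-3,-6,-2,4,11,20,23,26,22 for degrees 0…10.
[t^10] = 1·22 + 3·26 + 3·23 + 1·20 = 189.

189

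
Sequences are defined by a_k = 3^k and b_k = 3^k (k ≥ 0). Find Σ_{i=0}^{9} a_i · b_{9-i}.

The convolution is the t^9 coefficient of A(t)B(t).
Σ = 1·19683 + 3·6561 + 9·2187 + 27·729 + 81·243 + 243·81 + 729·27 + 2187·9 + 6561·3 + 19683·1 = 196830.

196830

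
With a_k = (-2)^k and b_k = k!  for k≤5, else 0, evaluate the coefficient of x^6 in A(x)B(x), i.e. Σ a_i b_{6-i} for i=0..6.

The convolution is the t^6 coefficient of A(t)B(t).
Σ = 1·0 − 2·120 + 4·24 − 8·6 + 16·2 − 32·1 + 64·1 = -128.

-128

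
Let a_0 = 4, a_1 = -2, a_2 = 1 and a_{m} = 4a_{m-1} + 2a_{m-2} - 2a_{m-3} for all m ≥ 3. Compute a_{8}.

-9956

The ordinary generating function has denominator 1 - 4y - 2y^2 + 2y^3.
Iterating the recurrence: a_0,…,a_{8} = 4, -2, 1, -8, -26, -122, -524, -2288, -9956.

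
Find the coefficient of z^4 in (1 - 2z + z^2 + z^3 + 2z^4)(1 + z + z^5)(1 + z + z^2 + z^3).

3

(1 - 2z + z^2 + z^3 + 2z^4) has coefficients 1,-2,1,1,2 for degrees 0…4.
(1 + z + z^5) has coefficients 1,1,0,0,0 for degrees 0…4.
Finally multiplying by (1 + z + z^2 + z^3), the product of all factors after the first has coefficients 1,2,2,2,1 for degrees 0…4.
[z^4] = 1·1 − 2·2 + 1·2 + 1·2 + 2·1 = 3.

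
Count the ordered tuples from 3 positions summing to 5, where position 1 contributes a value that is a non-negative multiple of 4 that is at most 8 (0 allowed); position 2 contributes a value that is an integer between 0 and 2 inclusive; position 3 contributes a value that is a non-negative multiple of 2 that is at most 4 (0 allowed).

The generating function for the choices is (1 + x⁴ + x⁸)·(1 + x + x²)·(1 + x² + x⁴); the count is [x⁵].
(1 + x⁴ + x⁸) has coefficients 1,0,0,0,1,0 for degrees 0…5.
(1 + x + x²) has coefficients 1,1,1,0,0,0 for degrees 0…5.
Finally multiplying by (1 + x² + x⁴), the product of all factors after the first has coefficients 1,1,2,1,2,1 for degrees 0…5.
[x⁵] = 1·1 + 1·1 = 2.

2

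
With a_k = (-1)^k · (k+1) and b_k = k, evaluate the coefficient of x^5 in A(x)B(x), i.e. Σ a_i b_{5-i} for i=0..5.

3

Write out a_i and b_{5-i} for i = 0,…,5 and sum the products.
Σ = 1·5 − 2·4 + 3·3 − 4·2 + 5·1 − 6·0 = 3.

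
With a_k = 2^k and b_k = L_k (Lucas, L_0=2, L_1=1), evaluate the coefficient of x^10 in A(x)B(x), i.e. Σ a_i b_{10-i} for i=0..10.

The convolution is the t^10 coefficient of A(t)B(t).
Σ = 1·123 + 2·76 + 4·47 + 8·29 + 16·18 + 32·11 + 64·7 + 128·4 + 256·3 + 512·1 + 1024·2 = 5623.

5623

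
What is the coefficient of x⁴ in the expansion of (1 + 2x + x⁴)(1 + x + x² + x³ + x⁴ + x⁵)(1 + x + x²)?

(1 + 2x + x⁴) has coefficients 1,2,0,0,1 for degrees 0…4.
(1 + x + x² + x³ + x⁴ + x⁵) has coefficients 1,1,1,1,1 for degrees 0…4.
Finally multiplying by (1 + x + x²), the product of all factors after the first has coefficients 1,2,3,3,3 for degrees 0…4.
[x⁴] = 1·3 + 2·3 + 1·1 = 10.

10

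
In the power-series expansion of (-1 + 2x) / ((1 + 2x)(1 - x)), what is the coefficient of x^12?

-5461

The denominator gives the recurrence a_n = −a_(n−1) + 2a_(n−2) for n ≥ 3; the numerator fixes a_0 = -1, a_1 = 3, a_2 = -5.
Iterating: -1, 3, -5, 11, -21, 43, -85, 171, -341, 683, -1365, 2731, -5461, so a_12 = -5461.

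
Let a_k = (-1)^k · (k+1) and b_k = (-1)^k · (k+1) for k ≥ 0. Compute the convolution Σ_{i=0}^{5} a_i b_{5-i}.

The convolution is the t^5 coefficient of A(t)B(t).
Σ = 1·(-6) − 2·5 + 3·(-4) − 4·3 + 5·(-2) − 6·1 = -56.

-56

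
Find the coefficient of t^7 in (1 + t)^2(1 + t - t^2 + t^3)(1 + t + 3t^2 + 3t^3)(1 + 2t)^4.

966

(1 + t)^2 has coefficients 1,2,1 for degrees 0…2.
(1 + t - t^2 + t^3) has coefficients 1,1,-1,1,0,0,0,0 for degrees 0…7.
Multiplying by (1 + t + 3t^2 + 3t^3) gives running coefficients 1,2,3,6,1,0,3,0 for degrees 0…7.
Finally multiplying by (1 + 2t)^4, the product of all factors after the first has coefficients 1,10,43,110,201,280,267,152 for degrees 0…7.
[t^7] = 1·152 + 2·267 + 1·280 = 966.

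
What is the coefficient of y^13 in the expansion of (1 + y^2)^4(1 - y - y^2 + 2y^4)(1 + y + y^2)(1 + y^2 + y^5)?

(1 + y^2)^4 has coefficients 1,0,4,0,6,0,4,0,1 for degrees 0…8.
(1 - y - y^2 + 2y^4) has coefficients 1,-1,-1,0,2,0,0,0,0,0,0,0,0,0 for degrees 0…13.
Multiplying by (1 + y + y^2) gives running coefficients 1,0,-1,-2,1,2,2,0,0,0,0,0,0,0 for degrees 0…13.
Finally multiplying by (1 + y^2 + y^5), the product of all factors after the first has coefficients 1,0,0,-2,0,1,3,1,0,1,2,2,0,0 for degrees 0…13.
[y^13] = 1·0 + 4·2 + 6·1 + 4·1 + 1·1 = 19.

19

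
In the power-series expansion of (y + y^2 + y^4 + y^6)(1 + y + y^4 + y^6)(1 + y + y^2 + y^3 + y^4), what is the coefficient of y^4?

(y + y^2 + y^4 + y^6) has coefficients 0,1,1,0,1 for degrees 0…4.
(1 + y + y^4 + y^6) has coefficients 1,1,0,0,1 for degrees 0…4.
Finally multiplying by (1 + y + y^2 + y^3 + y^4), the product of all factors after the first has coefficients 1,2,2,2,3 for degrees 0…4.
[y^4] = 1·2 + 1·2 + 1·1 = 5.

5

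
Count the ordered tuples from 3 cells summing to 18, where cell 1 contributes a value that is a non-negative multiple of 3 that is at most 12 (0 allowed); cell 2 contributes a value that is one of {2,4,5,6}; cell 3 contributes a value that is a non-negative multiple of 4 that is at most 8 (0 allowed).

The generating function for the choices is (1 + x³ + x⁶ + x⁹ + x¹²)·(x² + x⁴ + x⁵ + x⁶)·(1 + x⁴ + x⁸); the count is [x¹⁸].
(1 + x³ + x⁶ + x⁹ + x¹²) has coefficients 1,0,0,1,0,0,1,0,0,1,0,0,1 for degrees 0…12.
(x² + x⁴ + x⁵ + x⁶) has coefficients 0,0,1,0,1,1,1,0,0,0,0,0,0,0,0,0,0,0,0 for degrees 0…18.
Finally multiplying by (1 + x⁴ + x⁸), the product of all factors after the first has coefficients 0,0,1,0,1,1,2,0,1,1,2,0,1,1,1,0,0,0,0 for degrees 0…18.
[x¹⁸] = 1·0 + 1·0 + 1·1 + 1·1 + 1·2 = 4.

4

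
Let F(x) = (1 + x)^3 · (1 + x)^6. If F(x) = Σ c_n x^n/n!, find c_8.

362880

The EGF product rule gives c_8 = Σ_{k_1+k_2=8} C(8; k_1,k_2) · ∏ g_i(k_i), where (1+x)^3 gives the falling factorial (3)_k; (1+x)^6 gives the falling factorial (6)_k.
g_1(k) for k = 0…8: 1, 3, 6, 6, 0, 0, 0, 0, 0.
g_2(k) for k = 0…8: 1, 6, 30, 120, 360, 720, 720, 0, 0.
c_8 = Σ_k C(8,k)·g_1(k)·g_2(8−k) = 28·6·720 + 56·6·720 = 120960 + 241920 = 362880.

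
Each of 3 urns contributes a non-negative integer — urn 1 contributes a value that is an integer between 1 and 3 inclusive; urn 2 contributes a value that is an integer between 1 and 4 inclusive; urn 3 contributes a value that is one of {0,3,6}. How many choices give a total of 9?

4

The generating function for the choices is (y + y² + y³)·(y + y² + y³ + y⁴)·(1 + y³ + y⁶); the count is [y⁹].
(y + y² + y³) has coefficients 0,1,1,1 for degrees 0…3.
(y + y² + y³ + y⁴) has coefficients 0,1,1,1,1,0,0,0,0,0 for degrees 0…9.
Finally multiplying by (1 + y³ + y⁶), the product of all factors after the first has coefficients 0,1,1,1,2,1,1,2,1,1 for degrees 0…9.
[y⁹] = 1·1 + 1·2 + 1·1 = 4.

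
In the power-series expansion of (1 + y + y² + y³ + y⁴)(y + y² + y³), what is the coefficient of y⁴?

(1 + y + y² + y³ + y⁴) has coefficients 1,1,1,1,1 for degrees 0…4.
(y + y² + y³) has coefficients 0,1,1,1,0 for degrees 0…4.
[y⁴] = 1·0 + 1·1 + 1·1 + 1·1 + 1·0 = 3.

3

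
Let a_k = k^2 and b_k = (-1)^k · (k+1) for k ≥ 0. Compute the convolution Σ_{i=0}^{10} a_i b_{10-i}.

30

Write out a_i and b_{10-i} for i = 0,…,10 and sum the products.
Σ = 0·11 + 1·(-10) + 4·9 + 9·(-8) + 16·7 + 25·(-6) + 36·5 + 49·(-4) + 64·3 + 81·(-2) + 100·1 = 30.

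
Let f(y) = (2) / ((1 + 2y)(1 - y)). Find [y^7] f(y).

Partial fractions give a closed form: a_n = (4/3)·(-2)^n + (2/3)·1^n.
At n = 7: a_7 = -170.

-170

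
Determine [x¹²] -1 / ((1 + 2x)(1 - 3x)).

-320503

Partial fractions give a closed form: a_n = (-2/5)·(-2)^n + (-3/5)·3^n.
At n = 12: a_12 = -320503.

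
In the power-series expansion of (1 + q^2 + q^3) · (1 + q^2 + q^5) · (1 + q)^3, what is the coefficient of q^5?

(1 + q^2 + q^3) has coefficients 1,0,1,1 for degrees 0…3.
(1 + q^2 + q^5) has coefficients 1,0,1,0,0,1 for degrees 0…5.
Finally multiplying by (1 + q)^3, the product of all factors after the first has coefficients 1,3,4,4,3,2 for degrees 0…5.
[q^5] = 1·2 + 1·4 + 1·4 = 10.

10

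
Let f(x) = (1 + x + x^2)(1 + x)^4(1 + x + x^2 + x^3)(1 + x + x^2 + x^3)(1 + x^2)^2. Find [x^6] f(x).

(1 + x + x^2) has coefficients 1,1,1 for degrees 0…2.
(1 + x)^4 has coefficients 1,4,6,4,1,0,0 for degrees 0…6.
Multiplying by (1 + x + x^2 + x^3) gives running coefficients 1,5,11,15,15,11,5 for degrees 0…6.
Multiplying by (1 + x + x^2 + x^3) gives running coefficients 1,6,17,32,46,52,46 for degrees 0…6.
Finally multiplying by (1 + x^2)^2, the product of all factors after the first has coefficients 1,6,19,44,81,122,155 for degrees 0…6.
[x^6] = 1·155 + 1·122 + 1·81 = 358.

358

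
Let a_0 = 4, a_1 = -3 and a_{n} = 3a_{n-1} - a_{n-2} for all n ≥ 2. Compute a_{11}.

The ordinary generating function has denominator 1 - 3x + x^2.
Iterating the recurrence: a_0,…,a_{11} = 4, -3, -13, -36, -95, -249, -652, -1707, -4469, -11700, -30631, -80193.

-80193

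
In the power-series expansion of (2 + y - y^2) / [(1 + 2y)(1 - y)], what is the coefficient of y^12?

The denominator gives the recurrence a_n = −a_(n−1) + 2a_(n−2) for n ≥ 3; the numerator fixes a_0 = 2, a_1 = -1, a_2 = 4.
Iterating: 2, -1, 4, -6, 14, -26, 54, -106, 214, -426, 854, -1706, 3414, so a_12 = 3414.

3414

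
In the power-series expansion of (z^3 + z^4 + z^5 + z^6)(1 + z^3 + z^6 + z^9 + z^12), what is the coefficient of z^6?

2

(z^3 + z^4 + z^5 + z^6) has coefficients 0,0,0,1,1,1,1 for degrees 0…6.
(1 + z^3 + z^6 + z^9 + z^12) has coefficients 1,0,0,1,0,0,1 for degrees 0…6.
[z^6] = 1·1 + 1·0 + 1·0 + 1·1 = 2.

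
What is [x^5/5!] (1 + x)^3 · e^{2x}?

992

The EGF product rule gives c_5 = Σ_{k_1+k_2=5} C(5; k_1,k_2) · ∏ g_i(k_i), where (1+x)^3 gives the falling factorial (3)_k; e^{2x} gives (2)^k.
g_1(k) for k = 0…5: 1, 3, 6, 6, 0, 0.
g_2(k) for k = 0…5: 1, 2, 4, 8, 16, 32.
c_5 = Σ_k C(5,k)·g_1(k)·g_2(5−k) = 1·1·32 + 5·3·16 + 10·6·8 + 10·6·4 = 32 + 240 + 480 + 240 = 992.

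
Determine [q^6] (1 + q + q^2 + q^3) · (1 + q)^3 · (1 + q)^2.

16

(1 + q + q^2 + q^3) has coefficients 1,1,1,1 for degrees 0…3.
(1 + q)^3 has coefficients 1,3,3,1,0,0,0 for degrees 0…6.
Finally multiplying by (1 + q)^2, the product of all factors after the first has coefficients 1,5,10,10,5,1,0 for degrees 0…6.
[q^6] = 1·0 + 1·1 + 1·5 + 1·10 = 16.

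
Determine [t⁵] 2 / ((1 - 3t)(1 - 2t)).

Partial fractions give a closed form: a_n = (6)·3^n + (-4)·2^n.
At n = 5: a_5 = 1330.

1330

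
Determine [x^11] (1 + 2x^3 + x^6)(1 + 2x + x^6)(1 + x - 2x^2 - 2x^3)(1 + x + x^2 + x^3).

(1 + 2x^3 + x^6) has coefficients 1,0,0,2,0,0,1 for degrees 0…6.
(1 + 2x + x^6) has coefficients 1,2,0,0,0,0,1,0,0,0,0,0 for degrees 0…11.
Multiplying by (1 + x - 2x^2 - 2x^3) gives running coefficients 1,3,0,-6,-4,0,1,1,-2,-2,0,0 for degrees 0…11.
Finally multiplying by (1 + x + x^2 + x^3), the product of all factors after the first has coefficients 1,4,4,-2,-7,-10,-9,-2,0,-2,-3,-4 for degrees 0…11.
[x^11] = 1·(-4) + 2·0 + 1·(-10) = -14.

-14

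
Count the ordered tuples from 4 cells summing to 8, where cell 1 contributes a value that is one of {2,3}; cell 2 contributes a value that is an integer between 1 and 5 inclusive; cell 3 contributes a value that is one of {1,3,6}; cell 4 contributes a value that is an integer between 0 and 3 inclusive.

The generating function for the choices is (y² + y³)·(y + y² + y³ + y⁴ + y⁵)·(y + y³ + y⁶)·(1 + y + y² + y³); the count is [y⁸].
(y² + y³) has coefficients 0,0,1,1 for degrees 0…3.
(y + y² + y³ + y⁴ + y⁵) has coefficients 0,1,1,1,1,1,0,0,0 for degrees 0…8.
Multiplying by (y + y³ + y⁶) gives running coefficients 0,0,1,1,2,2,2,2,2 for degrees 0…8.
Finally multiplying by (1 + y + y² + y³), the product of all factors after the first has coefficients 0,0,1,2,4,6,7,8,8 for degrees 0…8.
[y⁸] = 1·7 + 1·6 = 13.

13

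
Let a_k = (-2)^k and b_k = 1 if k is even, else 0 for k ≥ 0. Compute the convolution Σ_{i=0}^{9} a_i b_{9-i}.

-682

The convolution is the t^9 coefficient of A(t)B(t).
Σ = 1·0 − 2·1 + 4·0 − 8·1 + 16·0 − 32·1 + 64·0 − 128·1 + 256·0 − 512·1 = -682.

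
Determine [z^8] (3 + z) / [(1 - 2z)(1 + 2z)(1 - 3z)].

38598

The denominator gives the recurrence a_n = 3a_(n−1) + 4a_(n−2) − 12a_(n−3) for n ≥ 3; the numerator fixes a_0 = 3, a_1 = 10, a_2 = 42.
Iterating: 3, 10, 42, 130, 438, 1330, 4182, 12610, 38598, so a_8 = 38598.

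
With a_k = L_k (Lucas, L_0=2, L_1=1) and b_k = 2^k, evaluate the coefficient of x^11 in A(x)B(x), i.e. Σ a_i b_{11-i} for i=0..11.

Write out a_i and b_{11-i} for i = 0,…,11 and sum the products.
Σ = 2·2048 + 1·1024 + 3·512 + 4·256 + 7·128 + 11·64 + 18·32 + 29·16 + 47·8 + 76·4 + 123·2 + 199·1 = 11445.

11445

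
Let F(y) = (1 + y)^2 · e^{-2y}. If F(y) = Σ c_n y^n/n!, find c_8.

1792

The EGF product rule gives c_8 = Σ_{k_1+k_2=8} C(8; k_1,k_2) · ∏ g_i(k_i), where (1+y)^2 gives the falling factorial (2)_k; e^{-2y} gives (-2)^k.
g_1(k) for k = 0…8: 1, 2, 2, 0, 0, 0, 0, 0, 0.
g_2(k) for k = 0…8: 1, -2, 4, -8, 16, -32, 64, -128, 256.
c_8 = Σ_k C(8,k)·g_1(k)·g_2(8−k) = 1·1·256 + 8·2·(-128) + 28·2·64 = 256 − 2048 + 3584 = 1792.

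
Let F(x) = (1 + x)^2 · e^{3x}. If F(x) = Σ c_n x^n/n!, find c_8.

The EGF product rule gives c_8 = Σ_{k_1+k_2=8} C(8; k_1,k_2) · ∏ g_i(k_i), where (1+x)^2 gives the falling factorial (2)_k; e^{3x} gives (3)^k.
g_1(k) for k = 0…8: 1, 2, 2, 0, 0, 0, 0, 0, 0.
g_2(k) for k = 0…8: 1, 3, 9, 27, 81, 243, 729, 2187, 6561.
c_8 = Σ_k C(8,k)·g_1(k)·g_2(8−k) = 1·1·6561 + 8·2·2187 + 28·2·729 = 6561 + 34992 + 40824 = 82377.

82377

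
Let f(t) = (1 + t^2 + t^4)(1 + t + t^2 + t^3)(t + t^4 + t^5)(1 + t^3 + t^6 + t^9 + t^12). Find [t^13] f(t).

(1 + t^2 + t^4) has coefficients 1,0,1,0,1 for degrees 0…4.
(1 + t + t^2 + t^3) has coefficients 1,1,1,1,0,0,0,0,0,0,0,0,0,0 for degrees 0…13.
Multiplying by (t + t^4 + t^5) gives running coefficients 0,1,1,1,2,2,2,2,1,0,0,0,0,0 for degrees 0…13.
Finally multiplying by (1 + t^3 + t^6 + t^9 + t^12), the product of all factors after the first has coefficients 0,1,1,1,3,3,3,5,4,3,5,4,3,5 for degrees 0…13.
[t^13] = 1·5 + 1·4 + 1·3 = 12.

12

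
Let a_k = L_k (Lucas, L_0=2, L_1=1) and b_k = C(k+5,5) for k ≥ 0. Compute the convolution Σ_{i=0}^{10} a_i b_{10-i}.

26501

Write out a_i and b_{10-i} for i = 0,…,10 and sum the products.
Σ = 2·3003 + 1·2002 + 3·1287 + 4·792 + 7·462 + 11·252 + 18·126 + 29·56 + 47·21 + 76·6 + 123·1 = 26501.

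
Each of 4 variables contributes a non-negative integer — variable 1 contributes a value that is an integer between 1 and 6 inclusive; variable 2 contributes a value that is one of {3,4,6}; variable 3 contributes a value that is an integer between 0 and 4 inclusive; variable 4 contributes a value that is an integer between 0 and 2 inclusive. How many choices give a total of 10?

37

The generating function for the choices is (x + x^2 + x^3 + x^4 + x^5 + x^6)·(x^3 + x^4 + x^6)·(1 + x + x^2 + x^3 + x^4)·(1 + x + x^2); the count is [x^10].
(x + x^2 + x^3 + x^4 + x^5 + x^6) has coefficients 0,1,1,1,1,1,1 for degrees 0…6.
(x^3 + x^4 + x^6) has coefficients 0,0,0,1,1,0,1,0,0,0,0 for degrees 0…10.
Multiplying by (1 + x + x^2 + x^3 + x^4) gives running coefficients 0,0,0,1,2,2,3,3,2,1,1 for degrees 0…10.
Finally multiplying by (1 + x + x^2), the product of all factors after the first has coefficients 0,0,0,1,3,5,7,8,8,6,4 for degrees 0…10.
[x^10] = 1·6 + 1·8 + 1·8 + 1·7 + 1·5 + 1·3 = 37.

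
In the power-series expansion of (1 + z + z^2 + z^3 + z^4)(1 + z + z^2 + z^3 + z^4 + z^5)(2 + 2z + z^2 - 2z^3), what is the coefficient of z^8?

(1 + z + z^2 + z^3 + z^4) has coefficients 1,1,1,1,1 for degrees 0…4.
(1 + z + z^2 + z^3 + z^4 + z^5) has coefficients 1,1,1,1,1,1,0,0,0 for degrees 0…8.
Finally multiplying by (2 + 2z + z^2 - 2z^3), the product of all factors after the first has coefficients 2,4,5,3,3,3,1,-1,-2 for degrees 0…8.
[z^8] = 1·(-2) + 1·(-1) + 1·1 + 1·3 + 1·3 = 4.

4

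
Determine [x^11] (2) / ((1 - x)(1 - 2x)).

Partial fractions give a closed form: a_n = (-2)·1^n + (4)·2^n.
At n = 11: a_11 = 8190.

8190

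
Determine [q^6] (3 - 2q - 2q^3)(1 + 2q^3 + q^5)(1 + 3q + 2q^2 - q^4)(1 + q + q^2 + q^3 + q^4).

1

(3 - 2q - 2q^3) has coefficients 3,-2,0,-2 for degrees 0…3.
(1 + 2q^3 + q^5) has coefficients 1,0,0,2,0,1,0 for degrees 0…6.
Multiplying by (1 + 3q + 2q^2 - q^4) gives running coefficients 1,3,2,2,5,5,3 for degrees 0…6.
Finally multiplying by (1 + q + q^2 + q^3 + q^4), the product of all factors after the first has coefficients 1,4,6,8,13,17,17 for degrees 0…6.
[q^6] = 3·17 − 2·17 − 2·8 = 1.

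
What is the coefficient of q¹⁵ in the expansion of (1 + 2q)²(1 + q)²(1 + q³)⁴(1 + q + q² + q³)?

96

(1 + 2q)² has coefficients 1,4,4 for degrees 0…2.
(1 + q)² has coefficients 1,2,1,0,0,0,0,0,0,0,0,0,0,0,0,0 for degrees 0…15.
Multiplying by (1 + q³)⁴ gives running coefficients 1,2,1,4,8,4,6,12,6,4,8,4,1,2,1,0 for degrees 0…15.
Finally multiplying by (1 + q + q² + q³), the product of all factors after the first has coefficients 1,3,4,8,15,17,22,30,28,28,30,22,17,15,8,4 for degrees 0…15.
[q¹⁵] = 1·4 + 4·8 + 4·15 = 96.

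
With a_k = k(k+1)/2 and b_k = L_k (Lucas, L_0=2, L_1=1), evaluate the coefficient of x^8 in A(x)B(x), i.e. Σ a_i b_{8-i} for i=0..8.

442

This is [x^8] in the product of the two ordinary generating functions.
Σ = 0·47 + 1·29 + 3·18 + 6·11 + 10·7 + 15·4 + 21·3 + 28·1 + 36·2 = 442.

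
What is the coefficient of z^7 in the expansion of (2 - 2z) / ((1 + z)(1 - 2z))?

Partial fractions give a closed form: a_n = (4/3)·(-1)^n + (2/3)·2^n.
At n = 7: a_7 = 84.

84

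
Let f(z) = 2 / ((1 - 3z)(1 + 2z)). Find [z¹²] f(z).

Partial fractions give a closed form: a_n = (6/5)·3^n + (4/5)·(-2)^n.
At n = 12: a_12 = 641006.

641006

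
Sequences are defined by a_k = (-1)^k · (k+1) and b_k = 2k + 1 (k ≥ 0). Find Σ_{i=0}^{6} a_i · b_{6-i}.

4

This is [x^6] in the product of the two ordinary generating functions.
Σ = 1·13 − 2·11 + 3·9 − 4·7 + 5·5 − 6·3 + 7·1 = 4.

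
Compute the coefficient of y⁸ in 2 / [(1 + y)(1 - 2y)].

342

Partial fractions give a closed form: a_n = (2/3)·(-1)^n + (4/3)·2^n.
At n = 8: a_8 = 342.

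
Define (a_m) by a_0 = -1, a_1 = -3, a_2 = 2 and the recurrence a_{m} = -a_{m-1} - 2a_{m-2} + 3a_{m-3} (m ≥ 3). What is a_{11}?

The ordinary generating function has denominator 1 + q + 2q^2 - 3q^3.
Iterating the recurrence: a_0,…,a_{11} = -1, -3, 2, 1, -14, 18, 13, -91, 119, 102, -613, 766.

766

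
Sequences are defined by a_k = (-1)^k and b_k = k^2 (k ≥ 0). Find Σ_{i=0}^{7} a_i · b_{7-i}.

28

Write out a_i and b_{7-i} for i = 0,…,7 and sum the products.
Σ = 1·49 − 1·36 + 1·25 − 1·16 + 1·9 − 1·4 + 1·1 − 1·0 = 28.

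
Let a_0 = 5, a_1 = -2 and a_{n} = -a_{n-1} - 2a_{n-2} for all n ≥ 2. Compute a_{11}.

The ordinary generating function has denominator 1 + z + 2z^2.
Iterating the recurrence: a_0,…,a_{11} = 5, -2, -8, 12, 4, -28, 20, 36, -76, 4, 148, -156.

-156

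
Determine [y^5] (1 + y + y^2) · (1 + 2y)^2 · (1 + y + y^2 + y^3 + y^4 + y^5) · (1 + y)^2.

(1 + y + y^2) has coefficients 1,1,1 for degrees 0…2.
(1 + 2y)^2 has coefficients 1,4,4,0,0,0 for degrees 0…5.
Multiplying by (1 + y + y^2 + y^3 + y^4 + y^5) gives running coefficients 1,5,9,9,9,9 for degrees 0…5.
Finally multiplying by (1 + y)^2, the product of all factors after the first has coefficients 1,7,20,32,36,36 for degrees 0…5.
[y^5] = 1·36 + 1·36 + 1·32 = 104.

104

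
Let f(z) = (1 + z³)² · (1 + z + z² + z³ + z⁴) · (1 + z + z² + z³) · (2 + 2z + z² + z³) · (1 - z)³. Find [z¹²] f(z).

7

(1 + z³)² has coefficients 1,0,0,2,0,0,1 for degrees 0…6.
(1 + z + z² + z³ + z⁴) has coefficients 1,1,1,1,1,0,0,0,0,0,0,0,0 for degrees 0…12.
Multiplying by (1 + z + z² + z³) gives running coefficients 1,2,3,4,4,3,2,1,0,0,0,0,0 for degrees 0…12.
Multiplying by (2 + 2z + z² + z³) gives running coefficients 2,6,11,17,21,21,18,13,7,3,1,0,0 for degrees 0…12.
Finally multiplying by (1 - z)³, the product of all factors after the first has coefficients 2,0,-1,0,-3,-2,1,1,1,3,0,-1,0 for degrees 0…12.
[z¹²] = 1·0 + 2·3 + 1·1 = 7.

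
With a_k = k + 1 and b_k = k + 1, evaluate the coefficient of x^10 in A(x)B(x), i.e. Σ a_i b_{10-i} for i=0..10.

286

This is [x^10] in the product of the two ordinary generating functions.
Σ = 1·11 + 2·10 + 3·9 + 4·8 + 5·7 + 6·6 + 7·5 + 8·4 + 9·3 + 10·2 + 11·1 = 286.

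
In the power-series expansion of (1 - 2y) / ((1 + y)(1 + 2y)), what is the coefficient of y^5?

-125

Partial fractions give a closed form: a_n = (-3)·(-1)^n + (4)·(-2)^n.
At n = 5: a_5 = -125.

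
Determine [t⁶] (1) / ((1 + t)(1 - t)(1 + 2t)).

85

Partial fractions give a closed form: a_n = (-1/2)·(-1)^n + (1/6)·1^n + (4/3)·(-2)^n.
At n = 6: a_6 = 85.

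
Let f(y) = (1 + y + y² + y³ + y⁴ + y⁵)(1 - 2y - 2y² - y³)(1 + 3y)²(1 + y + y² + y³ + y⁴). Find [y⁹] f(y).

(1 + y + y² + y³ + y⁴ + y⁵) has coefficients 1,1,1,1,1,1 for degrees 0…5.
(1 - 2y - 2y² - y³) has coefficients 1,-2,-2,-1,0,0,0,0,0,0 for degrees 0…9.
Multiplying by (1 + 3y)² gives running coefficients 1,4,-5,-31,-24,-9,0,0,0,0 for degrees 0…9.
Finally multiplying by (1 + y + y² + y³ + y⁴), the product of all factors after the first has coefficients 1,5,0,-31,-55,-65,-69,-64,-33,-9 for degrees 0…9.
[y⁹] = 1·(-9) + 1·(-33) + 1·(-64) + 1·(-69) + 1·(-65) + 1·(-55) = -295.

-295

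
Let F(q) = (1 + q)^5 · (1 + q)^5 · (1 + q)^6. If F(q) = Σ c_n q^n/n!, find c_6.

The EGF product rule gives c_6 = Σ_{k_1+k_2+k_3=6} C(6; k_1,k_2,k_3) · ∏ g_i(k_i), where (1+q)^5 gives the falling factorial (5)_k; (1+q)^5 gives the falling factorial (5)_k; (1+q)^6 gives the falling factorial (6)_k.
g_1(k) for k = 0…6: 1, 5, 20, 60, 120, 120, 0.
g_2(k) for k = 0…6: 1, 5, 20, 60, 120, 120, 0.
g_3(k) for k = 0…6: 1, 6, 30, 120, 360, 720, 720.
First combine the last two factors: h(k) = Σ_j C(k,j)·g_2(j)·g_3(k−j) for k = 0…6: 1, 11, 110, 990, 7920, 55440, 332640.
c_6 = Σ_k C(6,k)·g_1(k)·h(6−k) = 1·1·332640 + 6·5·55440 + 15·20·7920 + 20·60·990 + 15·120·110 + 6·120·11 = 332640 + 1663200 + 2376000 + 1188000 + 198000 + 7920 = 5765760.

5765760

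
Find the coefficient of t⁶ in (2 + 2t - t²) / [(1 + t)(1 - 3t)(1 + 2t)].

877

The denominator gives the recurrence a_n = 7a_(n−2) + 6a_(n−3) for n ≥ 3; the numerator fixes a_0 = 2, a_1 = 2, a_2 = 13.
Iterating: 2, 2, 13, 26, 103, 260, 877, so a_6 = 877.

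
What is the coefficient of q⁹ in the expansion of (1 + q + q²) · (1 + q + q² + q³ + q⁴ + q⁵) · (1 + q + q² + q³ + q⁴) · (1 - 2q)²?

18

(1 + q + q²) has coefficients 1,1,1 for degrees 0…2.
(1 + q + q² + q³ + q⁴ + q⁵) has coefficients 1,1,1,1,1,1,0,0,0,0 for degrees 0…9.
Multiplying by (1 + q + q² + q³ + q⁴) gives running coefficients 1,2,3,4,5,5,4,3,2,1 for degrees 0…9.
Finally multiplying by (1 - 2q)², the product of all factors after the first has coefficients 1,-2,-1,0,1,1,4,7,6,5 for degrees 0…9.
[q⁹] = 1·5 + 1·6 + 1·7 = 18.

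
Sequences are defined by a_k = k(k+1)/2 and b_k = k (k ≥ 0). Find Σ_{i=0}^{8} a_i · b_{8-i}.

210

This is [x^8] in the product of the two ordinary generating functions.
Σ = 0·8 + 1·7 + 3·6 + 6·5 + 10·4 + 15·3 + 21·2 + 28·1 + 36·0 = 210.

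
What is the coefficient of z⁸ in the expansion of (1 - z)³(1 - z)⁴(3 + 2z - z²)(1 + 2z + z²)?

(1 - z)³ has coefficients 1,-3,3,-1 for degrees 0…3.
(1 - z)⁴ has coefficients 1,-4,6,-4,1,0,0,0,0 for degrees 0…8.
Multiplying by (3 + 2z - z²) gives running coefficients 3,-10,9,4,-11,6,-1,0,0 for degrees 0…8.
Finally multiplying by (1 + 2z + z²), the product of all factors after the first has coefficients 3,-4,-8,12,6,-12,0,4,-1 for degrees 0…8.
[z⁸] = 1·(-1) − 3·4 + 3·0 − 1·(-12) = -1.

-1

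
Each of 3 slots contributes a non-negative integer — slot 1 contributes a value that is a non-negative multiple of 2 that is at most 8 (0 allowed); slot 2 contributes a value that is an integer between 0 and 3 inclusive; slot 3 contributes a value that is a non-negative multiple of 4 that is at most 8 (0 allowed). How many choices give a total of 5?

The generating function for the choices is (1 + t^2 + t^4 + t^6 + t^8)·(1 + t + t^2 + t^3)·(1 + t^4 + t^8); the count is [t^5].
(1 + t^2 + t^4 + t^6 + t^8) has coefficients 1,0,1,0,1,0 for degrees 0…5.
(1 + t + t^2 + t^3) has coefficients 1,1,1,1,0,0 for degrees 0…5.
Finally multiplying by (1 + t^4 + t^8), the product of all factors after the first has coefficients 1,1,1,1,1,1 for degrees 0…5.
[t^5] = 1·1 + 1·1 + 1·1 = 3.

3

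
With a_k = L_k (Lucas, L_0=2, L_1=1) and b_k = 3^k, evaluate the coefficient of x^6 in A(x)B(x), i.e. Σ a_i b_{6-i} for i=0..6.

2166

The convolution is the t^6 coefficient of A(t)B(t).
Σ = 2·729 + 1·243 + 3·81 + 4·27 + 7·9 + 11·3 + 18·1 = 2166.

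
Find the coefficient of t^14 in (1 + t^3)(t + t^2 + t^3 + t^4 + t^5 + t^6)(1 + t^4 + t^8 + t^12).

3

(1 + t^3) has coefficients 1,0,0,1 for degrees 0…3.
(t + t^2 + t^3 + t^4 + t^5 + t^6) has coefficients 0,1,1,1,1,1,1,0,0,0,0,0,0,0,0 for degrees 0…14.
Finally multiplying by (1 + t^4 + t^8 + t^12), the product of all factors after the first has coefficients 0,1,1,1,1,2,2,1,1,2,2,1,1,2,2 for degrees 0…14.
[t^14] = 1·2 + 1·1 = 3.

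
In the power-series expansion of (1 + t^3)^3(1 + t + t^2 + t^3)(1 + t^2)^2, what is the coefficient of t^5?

12

(1 + t^3)^3 has coefficients 1,0,0,3,0,0 for degrees 0…5.
(1 + t + t^2 + t^3) has coefficients 1,1,1,1,0,0 for degrees 0…5.
Finally multiplying by (1 + t^2)^2, the product of all factors after the first has coefficients 1,1,3,3,3,3 for degrees 0…5.
[t^5] = 1·3 + 3·3 = 12.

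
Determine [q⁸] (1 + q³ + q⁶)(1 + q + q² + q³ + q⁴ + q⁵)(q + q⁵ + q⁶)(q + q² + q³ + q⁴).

(1 + q³ + q⁶) has coefficients 1,0,0,1,0,0,1 for degrees 0…6.
(1 + q + q² + q³ + q⁴ + q⁵) has coefficients 1,1,1,1,1,1,0,0,0 for degrees 0…8.
Multiplying by (q + q⁵ + q⁶) gives running coefficients 0,1,1,1,1,2,3,2,2 for degrees 0…8.
Finally multiplying by (q + q² + q³ + q⁴), the product of all factors after the first has coefficients 0,0,1,2,3,4,5,7,8 for degrees 0…8.
[q⁸] = 1·8 + 1·4 + 1·1 = 13.

13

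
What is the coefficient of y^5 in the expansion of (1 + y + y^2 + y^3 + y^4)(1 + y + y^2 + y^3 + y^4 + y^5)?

5

(1 + y + y^2 + y^3 + y^4) has coefficients 1,1,1,1,1 for degrees 0…4.
(1 + y + y^2 + y^3 + y^4 + y^5) has coefficients 1,1,1,1,1,1 for degrees 0…5.
[y^5] = 1·1 + 1·1 + 1·1 + 1·1 + 1·1 = 5.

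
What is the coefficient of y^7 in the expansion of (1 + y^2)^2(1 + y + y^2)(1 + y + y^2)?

2

(1 + y^2)^2 has coefficients 1,0,2,0,1 for degrees 0…4.
(1 + y + y^2) has coefficients 1,1,1,0,0,0,0,0 for degrees 0…7.
Finally multiplying by (1 + y + y^2), the product of all factors after the first has coefficients 1,2,3,2,1,0,0,0 for degrees 0…7.
[y^7] = 1·0 + 2·0 + 1·2 = 2.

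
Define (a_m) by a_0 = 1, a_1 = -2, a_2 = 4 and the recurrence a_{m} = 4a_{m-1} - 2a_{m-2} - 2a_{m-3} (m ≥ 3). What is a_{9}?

The ordinary generating function has denominator 1 - 4z + 2z^2 + 2z^3.
Iterating the recurrence: a_0,…,a_{9} = 1, -2, 4, 18, 68, 228, 740, 2368, 7536, 23928.

23928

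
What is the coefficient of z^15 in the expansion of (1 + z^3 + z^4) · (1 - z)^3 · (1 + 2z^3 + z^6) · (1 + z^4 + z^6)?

(1 + z^3 + z^4) has coefficients 1,0,0,1,1 for degrees 0…4.
(1 - z)^3 has coefficients 1,-3,3,-1,0,0,0,0,0,0,0,0,0,0,0,0 for degrees 0…15.
Multiplying by (1 + 2z^3 + z^6) gives running coefficients 1,-3,3,1,-6,6,-1,-3,3,-1,0,0,0,0,0,0 for degrees 0…15.
Finally multiplying by (1 + z^4 + z^6), the product of all factors after the first has coefficients 1,-3,3,1,-5,3,3,-5,0,6,-7,3,2,-4,3,-1 for degrees 0…15.
[z^15] = 1·(-1) + 1·2 + 1·3 = 4.

4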